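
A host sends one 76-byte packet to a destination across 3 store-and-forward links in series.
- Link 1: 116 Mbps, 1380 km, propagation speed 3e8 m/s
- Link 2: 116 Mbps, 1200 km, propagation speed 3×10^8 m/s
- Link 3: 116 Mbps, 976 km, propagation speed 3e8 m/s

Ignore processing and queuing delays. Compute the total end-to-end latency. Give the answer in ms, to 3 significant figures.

L = 76 × 8 = 608 bits.
Transmission delay per hop = L/R = 608/116000000 = 0.00524138 ms; 3 hops → 0.0157241 ms.
Propagation delays (d/s per hop): 4.6, 4, 3.25333 ms; sum = 11.8533 ms.
End-to-end = 11.9 ms.

11.9 ms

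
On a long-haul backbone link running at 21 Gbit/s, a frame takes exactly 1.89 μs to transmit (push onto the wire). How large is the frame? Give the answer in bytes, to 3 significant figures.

L = R × t_tx = 21000000000 b/s × 1.89e-06 s = 39690 bits.
In bytes: 39690 / 8 = 4960 bytes.

4960 bytes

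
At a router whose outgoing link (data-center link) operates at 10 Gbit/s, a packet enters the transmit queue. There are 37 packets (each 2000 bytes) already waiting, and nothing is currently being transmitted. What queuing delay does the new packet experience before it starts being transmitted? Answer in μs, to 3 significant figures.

59.2 μs

Each queued packet: L/R = 16000/10000000000 = 1.6 μs.
37 queued → 59.2 μs.
Queuing delay = 59.2 μs.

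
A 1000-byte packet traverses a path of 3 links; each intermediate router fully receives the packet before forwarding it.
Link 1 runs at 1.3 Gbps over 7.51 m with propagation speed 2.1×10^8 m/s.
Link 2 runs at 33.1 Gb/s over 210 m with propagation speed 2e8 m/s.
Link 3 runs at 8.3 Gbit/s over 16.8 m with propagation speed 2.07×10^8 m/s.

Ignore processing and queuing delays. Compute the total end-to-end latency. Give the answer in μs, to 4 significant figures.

L = 1000 × 8 = 8000 bits.
Transmission delays (L/R per hop): 6.15385, 0.241692, 0.963855 μs; sum = 7.35939 μs.
Propagation delays (d/s per hop): 0.0357619, 1.05, 0.0811594 μs; sum = 1.16692 μs.
End-to-end = 8.526 μs.

8.526 μs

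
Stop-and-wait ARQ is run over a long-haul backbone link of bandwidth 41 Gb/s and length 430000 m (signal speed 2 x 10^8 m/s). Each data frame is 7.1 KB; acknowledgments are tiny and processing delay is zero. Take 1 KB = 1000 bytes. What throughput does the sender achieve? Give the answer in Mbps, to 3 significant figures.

t_tx = L/R = 56800/41000000000 = 1.38537e-06 s.
t_prop = 430000/200000000 = 0.00215 s; RTT = 0.0043 s.
Cycle = t_tx + RTT = 0.00430139 s.
Throughput = L / cycle = 56800 / 0.00430139 = 13.2 Mbps.

13.2 Mbps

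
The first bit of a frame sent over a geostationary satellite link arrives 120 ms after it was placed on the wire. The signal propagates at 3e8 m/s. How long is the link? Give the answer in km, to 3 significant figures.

36000 km

d = s × t_prop = 300000000 × 0.12 = 36000 km.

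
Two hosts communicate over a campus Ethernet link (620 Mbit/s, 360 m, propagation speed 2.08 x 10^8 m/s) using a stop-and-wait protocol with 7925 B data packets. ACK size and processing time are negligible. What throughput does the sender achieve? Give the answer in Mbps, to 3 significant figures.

600 Mbps

t_tx = L/R = 63400/620000000 = 0.000102258 s.
t_prop = 360/208000000 = 1.73077e-06 s; RTT = 3.46154e-06 s.
Cycle = t_tx + RTT = 0.00010572 s.
Throughput = L / cycle = 63400 / 0.00010572 = 600 Mbps.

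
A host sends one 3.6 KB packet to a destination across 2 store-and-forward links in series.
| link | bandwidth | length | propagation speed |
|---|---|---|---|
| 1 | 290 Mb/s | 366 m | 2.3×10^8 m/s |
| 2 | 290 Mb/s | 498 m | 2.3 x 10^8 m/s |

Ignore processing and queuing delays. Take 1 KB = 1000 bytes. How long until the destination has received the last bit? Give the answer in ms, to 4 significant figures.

L = 28800 bits.
Transmission delay per hop = L/R = 28800/290000000 = 0.0993103 ms; 2 hops → 0.198621 ms.
Propagation delays (d/s per hop): 0.0015913, 0.00216522 ms; sum = 0.00375652 ms.
End-to-end = 0.2024 ms.

0.2024 ms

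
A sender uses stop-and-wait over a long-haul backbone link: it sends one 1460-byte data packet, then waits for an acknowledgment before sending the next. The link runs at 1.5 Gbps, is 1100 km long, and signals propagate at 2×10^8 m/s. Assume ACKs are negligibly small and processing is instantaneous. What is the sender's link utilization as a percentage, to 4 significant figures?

t_tx = L/R = 11680/1500000000 = 7.78667e-06 s.
t_prop = 1100000/200000000 = 0.0055 s; RTT = 0.011 s.
Cycle = t_tx + RTT = 0.0110078 s.
Utilization = t_tx / cycle = 7.78667e-06/0.0110078 = 0.07074 %.

0.07074 %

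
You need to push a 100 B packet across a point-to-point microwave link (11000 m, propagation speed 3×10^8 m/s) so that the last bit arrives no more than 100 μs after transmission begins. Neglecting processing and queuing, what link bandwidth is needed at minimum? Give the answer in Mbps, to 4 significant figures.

L = 800 bits.
Propagation delay = 11000 / 300000000 = 36.6667 μs.
Transmission budget = 100 − 36.6667 = 63.3333 μs.
R ≥ L / t_tx = 800 bits / 6.33333e-05 s = 12.63 Mbps.

12.63 Mbps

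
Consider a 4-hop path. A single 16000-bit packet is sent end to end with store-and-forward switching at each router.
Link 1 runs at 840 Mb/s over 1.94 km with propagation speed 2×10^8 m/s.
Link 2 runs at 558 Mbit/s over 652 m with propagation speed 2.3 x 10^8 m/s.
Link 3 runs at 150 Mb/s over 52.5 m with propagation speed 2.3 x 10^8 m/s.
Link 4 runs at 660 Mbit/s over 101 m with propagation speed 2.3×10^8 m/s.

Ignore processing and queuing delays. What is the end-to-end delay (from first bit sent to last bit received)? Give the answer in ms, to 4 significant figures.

0.1918 ms

Transmission delays (L/R per hop): 0.0190476, 0.0286738, 0.106667, 0.0242424 ms; sum = 0.178631 ms.
Propagation delays (d/s per hop): 0.0097, 0.00283478, 0.000228261, 0.00043913 ms; sum = 0.0132022 ms.
End-to-end = 0.1918 ms.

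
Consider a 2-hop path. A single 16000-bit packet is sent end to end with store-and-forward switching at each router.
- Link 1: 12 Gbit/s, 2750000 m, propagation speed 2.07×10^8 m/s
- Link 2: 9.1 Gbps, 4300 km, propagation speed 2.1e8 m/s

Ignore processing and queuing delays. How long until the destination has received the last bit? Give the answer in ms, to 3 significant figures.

33.8 ms

Transmission delays (L/R per hop): 0.00133333, 0.00175824 ms; sum = 0.00309158 ms.
Propagation delays (d/s per hop): 13.285, 20.4762 ms; sum = 33.7612 ms.
End-to-end = 33.8 ms.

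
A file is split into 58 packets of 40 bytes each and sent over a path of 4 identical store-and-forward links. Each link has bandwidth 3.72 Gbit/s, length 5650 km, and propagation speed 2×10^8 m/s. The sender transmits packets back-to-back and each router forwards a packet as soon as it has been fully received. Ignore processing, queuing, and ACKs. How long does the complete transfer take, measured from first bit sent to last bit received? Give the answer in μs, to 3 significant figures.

113000 μs

Per-hop transmission t_tx = L/R = 320/3720000000 = 0.0860215 μs.
Per-hop propagation t_prop = 5650000/200000000 = 28250 μs.
Pipeline fill: first packet needs 4·t_tx to clear all hops; remaining 57 packets each add one t_tx.
Total = (4+58-1)·t_tx + 4·t_prop = 61·0.0860215 + 4·28250 = 113000 μs.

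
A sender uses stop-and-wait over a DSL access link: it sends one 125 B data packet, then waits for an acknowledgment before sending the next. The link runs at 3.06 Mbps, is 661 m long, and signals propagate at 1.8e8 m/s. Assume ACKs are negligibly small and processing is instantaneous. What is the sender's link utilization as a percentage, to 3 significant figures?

97.8 %

t_tx = L/R = 1000/3060000 = 0.000326797 s.
t_prop = 661/180000000 = 3.67222e-06 s; RTT = 7.34444e-06 s.
Cycle = t_tx + RTT = 0.000334142 s.
Utilization = t_tx / cycle = 0.000326797/0.000334142 = 97.8 %.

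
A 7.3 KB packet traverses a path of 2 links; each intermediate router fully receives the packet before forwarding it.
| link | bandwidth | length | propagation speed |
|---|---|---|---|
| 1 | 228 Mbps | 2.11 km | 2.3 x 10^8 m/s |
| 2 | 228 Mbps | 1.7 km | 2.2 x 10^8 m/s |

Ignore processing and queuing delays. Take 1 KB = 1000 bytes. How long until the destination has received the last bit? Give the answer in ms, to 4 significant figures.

0.5292 ms

L = 58400 bits.
Transmission delay per hop = L/R = 58400/228000000 = 0.25614 ms; 2 hops → 0.512281 ms.
Propagation delays (d/s per hop): 0.00917391, 0.00772727 ms; sum = 0.0169012 ms.
End-to-end = 0.5292 ms.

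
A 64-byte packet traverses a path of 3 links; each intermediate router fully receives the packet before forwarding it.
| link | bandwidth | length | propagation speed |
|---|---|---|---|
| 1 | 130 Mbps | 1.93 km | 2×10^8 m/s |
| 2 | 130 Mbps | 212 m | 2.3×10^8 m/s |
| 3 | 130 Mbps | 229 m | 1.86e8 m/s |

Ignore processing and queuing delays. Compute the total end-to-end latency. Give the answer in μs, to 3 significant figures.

L = 64 × 8 = 512 bits.
Transmission delay per hop = L/R = 512/130000000 = 3.93846 μs; 3 hops → 11.8154 μs.
Propagation delays (d/s per hop): 9.65, 0.921739, 1.23118 μs; sum = 11.8029 μs.
End-to-end = 23.6 μs.

23.6 μs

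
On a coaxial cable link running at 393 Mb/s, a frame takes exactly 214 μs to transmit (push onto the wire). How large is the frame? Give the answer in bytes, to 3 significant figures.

10500 bytes

L = R × t_tx = 393000000 b/s × 0.000214 s = 84102 bits.
In bytes: 84102 / 8 = 10500 bytes.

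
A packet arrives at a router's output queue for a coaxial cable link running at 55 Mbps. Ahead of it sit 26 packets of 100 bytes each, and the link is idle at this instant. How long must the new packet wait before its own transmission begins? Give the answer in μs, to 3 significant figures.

Each queued packet: L/R = 800/55000000 = 14.5455 μs.
26 queued → 378.182 μs.
Queuing delay = 378 μs.

378 μs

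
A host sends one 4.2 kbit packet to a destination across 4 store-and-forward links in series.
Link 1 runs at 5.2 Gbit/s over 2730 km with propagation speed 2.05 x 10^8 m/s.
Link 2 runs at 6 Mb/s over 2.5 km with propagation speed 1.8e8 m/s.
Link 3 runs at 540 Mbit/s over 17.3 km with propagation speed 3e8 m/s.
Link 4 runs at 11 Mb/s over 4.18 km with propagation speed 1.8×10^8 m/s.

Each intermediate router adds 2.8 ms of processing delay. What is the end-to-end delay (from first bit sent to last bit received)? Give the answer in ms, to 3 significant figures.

22.9 ms

L = 4200 bits.
Transmission delays (L/R per hop): 0.000807692, 0.7, 0.00777778, 0.381818 ms; sum = 1.0904 ms.
Propagation delays (d/s per hop): 13.3171, 0.0138889, 0.0576667, 0.0232222 ms; sum = 13.4119 ms.
Processing at 3 router(s): 3 × 2.8 ms = 8.4 ms.
End-to-end = 22.9 ms.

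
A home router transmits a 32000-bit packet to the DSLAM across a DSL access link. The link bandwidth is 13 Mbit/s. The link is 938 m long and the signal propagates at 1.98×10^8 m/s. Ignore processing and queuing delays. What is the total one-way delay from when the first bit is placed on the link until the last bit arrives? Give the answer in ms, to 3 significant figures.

2.47 ms

Transmission delay = L/R = 32000 / 13000000 = 2.46154 ms.
Propagation delay = d/s = 938 m / 198000000 m/s = 0.00473737 ms.
Total = 2.47 ms.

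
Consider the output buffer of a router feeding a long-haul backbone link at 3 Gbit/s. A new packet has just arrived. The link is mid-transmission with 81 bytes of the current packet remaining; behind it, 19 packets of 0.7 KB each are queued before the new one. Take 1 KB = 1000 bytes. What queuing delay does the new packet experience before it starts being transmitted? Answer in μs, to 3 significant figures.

Each queued packet: L/R = 5600/3000000000 = 1.86667 μs.
19 queued → 35.4667 μs.
Plus remaining 648 bits of current packet: 0.216 μs.
Queuing delay = 35.7 μs.

35.7 μs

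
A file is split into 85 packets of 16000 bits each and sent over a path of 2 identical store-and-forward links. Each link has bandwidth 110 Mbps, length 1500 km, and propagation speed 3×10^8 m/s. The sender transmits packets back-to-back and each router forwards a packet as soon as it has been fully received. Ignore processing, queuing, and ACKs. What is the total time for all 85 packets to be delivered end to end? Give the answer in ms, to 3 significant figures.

Per-hop transmission t_tx = L/R = 16000/110000000 = 0.145455 ms.
Per-hop propagation t_prop = 1500000/300000000 = 5 ms.
Pipeline fill: first packet needs 2·t_tx to clear all hops; remaining 84 packets each add one t_tx.
Total = (2+85-1)·t_tx + 2·t_prop = 86·0.145455 + 2·5 = 22.5 ms.

22.5 ms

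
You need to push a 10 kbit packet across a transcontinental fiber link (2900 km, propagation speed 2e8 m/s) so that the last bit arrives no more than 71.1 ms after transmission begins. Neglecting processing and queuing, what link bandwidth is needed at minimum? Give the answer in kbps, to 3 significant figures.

177 kbps

Propagation delay = 2900000 / 200000000 = 14.5 ms.
Transmission budget = 71.1 − 14.5 = 56.6 ms.
R ≥ L / t_tx = 10000 bits / 0.0566 s = 177 kbps.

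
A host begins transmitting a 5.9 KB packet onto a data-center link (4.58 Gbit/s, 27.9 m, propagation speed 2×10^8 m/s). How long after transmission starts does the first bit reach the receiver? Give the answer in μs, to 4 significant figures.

First bit experiences only propagation delay: d/s = 27.9/200000000 = 0.1395 μs.

0.1395 μs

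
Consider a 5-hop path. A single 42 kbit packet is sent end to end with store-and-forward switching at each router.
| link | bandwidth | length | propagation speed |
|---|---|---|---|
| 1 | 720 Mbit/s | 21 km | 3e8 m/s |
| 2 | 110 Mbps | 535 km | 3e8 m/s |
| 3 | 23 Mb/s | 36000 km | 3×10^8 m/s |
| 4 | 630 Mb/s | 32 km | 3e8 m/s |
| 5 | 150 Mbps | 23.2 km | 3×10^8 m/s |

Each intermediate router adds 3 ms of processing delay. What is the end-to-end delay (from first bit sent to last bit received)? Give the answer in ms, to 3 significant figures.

L = 42000 bits.
Transmission delays (L/R per hop): 0.0583333, 0.381818, 1.82609, 0.0666667, 0.28 ms; sum = 2.61291 ms.
Propagation delays (d/s per hop): 0.07, 1.78333, 120, 0.106667, 0.0773333 ms; sum = 122.037 ms.
Processing at 4 router(s): 4 × 3 ms = 12 ms.
End-to-end = 137 ms.

137 ms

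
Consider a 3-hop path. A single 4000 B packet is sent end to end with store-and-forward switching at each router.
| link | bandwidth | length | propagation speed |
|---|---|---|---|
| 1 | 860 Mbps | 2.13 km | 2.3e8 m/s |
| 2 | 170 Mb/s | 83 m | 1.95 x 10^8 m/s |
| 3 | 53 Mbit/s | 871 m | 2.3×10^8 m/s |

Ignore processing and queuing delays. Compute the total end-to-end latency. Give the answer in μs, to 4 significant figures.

L = 4000 × 8 = 32000 bits.
Transmission delays (L/R per hop): 37.2093, 188.235, 603.774 μs; sum = 829.218 μs.
Propagation delays (d/s per hop): 9.26087, 0.425641, 3.78696 μs; sum = 13.4735 μs.
End-to-end = 842.7 μs.

842.7 μs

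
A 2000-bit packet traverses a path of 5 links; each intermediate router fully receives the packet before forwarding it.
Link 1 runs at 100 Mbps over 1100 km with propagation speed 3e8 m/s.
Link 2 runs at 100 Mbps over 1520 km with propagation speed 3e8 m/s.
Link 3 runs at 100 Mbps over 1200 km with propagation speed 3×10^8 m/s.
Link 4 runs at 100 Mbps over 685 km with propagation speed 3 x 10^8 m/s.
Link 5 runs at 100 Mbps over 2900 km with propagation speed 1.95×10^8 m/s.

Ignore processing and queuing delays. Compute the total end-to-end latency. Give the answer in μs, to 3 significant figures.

Transmission delay per hop = L/R = 2000/100000000 = 20 μs; 5 hops → 100 μs.
Propagation delays (d/s per hop): 3666.67, 5066.67, 4000, 2283.33, 14871.8 μs; sum = 29888.5 μs.
End-to-end = 30000 μs.

30000 μs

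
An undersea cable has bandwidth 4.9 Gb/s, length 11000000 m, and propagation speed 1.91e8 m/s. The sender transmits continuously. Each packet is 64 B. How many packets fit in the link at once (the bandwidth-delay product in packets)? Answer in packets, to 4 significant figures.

551200 packets

Propagation delay = 11000000 / 191000000 = 0.0575916 s.
BDP = R × t_prop = 4900000000 × 0.0575916 = 282199000 bits.
In packets of 512 bits: 551200 packets.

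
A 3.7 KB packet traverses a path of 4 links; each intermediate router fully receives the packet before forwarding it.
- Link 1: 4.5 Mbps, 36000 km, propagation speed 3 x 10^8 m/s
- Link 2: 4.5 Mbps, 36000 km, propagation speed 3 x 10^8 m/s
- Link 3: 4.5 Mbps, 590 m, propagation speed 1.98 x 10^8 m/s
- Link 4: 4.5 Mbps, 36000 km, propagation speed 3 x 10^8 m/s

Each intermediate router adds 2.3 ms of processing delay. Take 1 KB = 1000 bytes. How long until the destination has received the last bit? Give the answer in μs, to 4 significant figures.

L = 29600 bits.
Transmission delay per hop = L/R = 29600/4500000 = 6577.78 μs; 4 hops → 26311.1 μs.
Propagation delays (d/s per hop): 120000, 120000, 2.9798, 120000 μs; sum = 360003 μs.
Processing at 3 router(s): 3 × 2.3 ms = 6900 μs.
End-to-end = 393200 μs.

393200 μs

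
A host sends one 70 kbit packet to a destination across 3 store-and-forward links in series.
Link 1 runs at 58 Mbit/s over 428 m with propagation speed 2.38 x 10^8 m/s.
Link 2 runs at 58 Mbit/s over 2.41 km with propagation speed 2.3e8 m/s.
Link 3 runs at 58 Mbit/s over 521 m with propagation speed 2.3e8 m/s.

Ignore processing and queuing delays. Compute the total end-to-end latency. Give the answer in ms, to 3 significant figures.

L = 70000 bits.
Transmission delay per hop = L/R = 70000/58000000 = 1.2069 ms; 3 hops → 3.62069 ms.
Propagation delays (d/s per hop): 0.00179832, 0.0104783, 0.00226522 ms; sum = 0.0145418 ms.
End-to-end = 3.64 ms.

3.64 ms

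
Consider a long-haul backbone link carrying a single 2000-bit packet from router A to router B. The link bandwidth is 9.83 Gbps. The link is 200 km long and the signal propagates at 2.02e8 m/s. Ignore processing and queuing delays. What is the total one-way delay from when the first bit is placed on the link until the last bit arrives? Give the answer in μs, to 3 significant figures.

990 μs

Transmission delay = L/R = 2000 / 9830000000 = 0.203459 μs.
Propagation delay = d/s = 200000 m / 202000000 m/s = 990.099 μs.
Total = 990 μs.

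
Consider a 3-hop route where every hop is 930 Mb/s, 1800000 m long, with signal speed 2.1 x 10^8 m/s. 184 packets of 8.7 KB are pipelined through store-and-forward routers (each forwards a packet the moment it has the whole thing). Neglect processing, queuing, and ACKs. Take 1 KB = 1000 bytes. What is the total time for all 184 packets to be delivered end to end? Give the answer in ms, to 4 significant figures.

39.63 ms

Per-hop transmission t_tx = L/R = 69600/930000000 = 0.0748387 ms.
Per-hop propagation t_prop = 1800000/210000000 = 8.57143 ms.
Pipeline fill: first packet needs 3·t_tx to clear all hops; remaining 183 packets each add one t_tx.
Total = (3+184-1)·t_tx + 3·t_prop = 186·0.0748387 + 3·8.57143 = 39.63 ms.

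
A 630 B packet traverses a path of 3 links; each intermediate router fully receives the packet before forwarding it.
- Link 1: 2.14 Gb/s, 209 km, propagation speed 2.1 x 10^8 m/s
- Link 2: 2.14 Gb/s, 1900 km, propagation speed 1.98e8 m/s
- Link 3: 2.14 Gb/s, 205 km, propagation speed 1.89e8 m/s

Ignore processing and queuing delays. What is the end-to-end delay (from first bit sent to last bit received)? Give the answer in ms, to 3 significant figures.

L = 630 × 8 = 5040 bits.
Transmission delay per hop = L/R = 5040/2.14e+09 = 0.00235514 ms; 3 hops → 0.00706542 ms.
Propagation delays (d/s per hop): 0.995238, 9.59596, 1.08466 ms; sum = 11.6759 ms.
End-to-end = 11.7 ms.

11.7 ms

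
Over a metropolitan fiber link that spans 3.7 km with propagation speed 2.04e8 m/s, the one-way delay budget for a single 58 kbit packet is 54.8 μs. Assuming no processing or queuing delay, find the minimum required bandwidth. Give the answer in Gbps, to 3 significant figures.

Propagation delay = 3700 / 204000000 = 18.1373 μs.
Transmission budget = 54.8 − 18.1373 = 36.6627 μs.
R ≥ L / t_tx = 58000 bits / 3.66627e-05 s = 1.58 Gbps.

1.58 Gbps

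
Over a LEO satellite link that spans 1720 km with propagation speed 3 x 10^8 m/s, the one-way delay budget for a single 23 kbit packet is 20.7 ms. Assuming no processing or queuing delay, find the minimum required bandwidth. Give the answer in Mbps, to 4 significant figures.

1.537 Mbps

Propagation delay = 1720000 / 300000000 = 5.73333 ms.
Transmission budget = 20.7 − 5.73333 = 14.9667 ms.
R ≥ L / t_tx = 23000 bits / 0.0149667 s = 1.537 Mbps.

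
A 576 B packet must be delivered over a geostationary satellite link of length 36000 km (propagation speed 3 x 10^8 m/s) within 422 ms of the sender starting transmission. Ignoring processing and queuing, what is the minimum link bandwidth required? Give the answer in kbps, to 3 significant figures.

L = 4608 bits.
Propagation delay = 36000000 / 300000000 = 120 ms.
Transmission budget = 422 − 120 = 302 ms.
R ≥ L / t_tx = 4608 bits / 0.302 s = 15.3 kbps.

15.3 kbps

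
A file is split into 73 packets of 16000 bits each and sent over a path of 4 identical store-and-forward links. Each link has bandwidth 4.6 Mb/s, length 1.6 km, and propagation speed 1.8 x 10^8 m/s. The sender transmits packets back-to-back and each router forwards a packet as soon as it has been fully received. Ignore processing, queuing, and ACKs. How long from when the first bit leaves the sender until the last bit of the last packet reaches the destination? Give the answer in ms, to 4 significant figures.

264.4 ms

Per-hop transmission t_tx = L/R = 16000/4600000 = 3.47826 ms.
Per-hop propagation t_prop = 1600/180000000 = 0.00888889 ms.
Pipeline fill: first packet needs 4·t_tx to clear all hops; remaining 72 packets each add one t_tx.
Total = (4+73-1)·t_tx + 4·t_prop = 76·3.47826 + 4·0.00888889 = 264.4 ms.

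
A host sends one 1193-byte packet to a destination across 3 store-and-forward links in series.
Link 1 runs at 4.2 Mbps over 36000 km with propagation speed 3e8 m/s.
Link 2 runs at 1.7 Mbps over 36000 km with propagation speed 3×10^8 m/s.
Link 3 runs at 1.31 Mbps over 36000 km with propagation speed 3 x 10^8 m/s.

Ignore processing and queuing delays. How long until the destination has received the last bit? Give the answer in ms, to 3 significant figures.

375 ms

L = 1193 × 8 = 9544 bits.
Transmission delays (L/R per hop): 2.27238, 5.61412, 7.2855 ms; sum = 15.172 ms.
Propagation delays (d/s per hop): 120, 120, 120 ms; sum = 360 ms.
End-to-end = 375 ms.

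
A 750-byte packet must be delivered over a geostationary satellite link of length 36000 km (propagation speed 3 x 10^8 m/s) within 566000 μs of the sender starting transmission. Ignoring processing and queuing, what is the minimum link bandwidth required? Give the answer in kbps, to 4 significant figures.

L = 6000 bits.
Propagation delay = 36000000 / 300000000 = 120000 μs.
Transmission budget = 566000 − 120000 = 446000 μs.
R ≥ L / t_tx = 6000 bits / 0.446 s = 13.45 kbps.

13.45 kbps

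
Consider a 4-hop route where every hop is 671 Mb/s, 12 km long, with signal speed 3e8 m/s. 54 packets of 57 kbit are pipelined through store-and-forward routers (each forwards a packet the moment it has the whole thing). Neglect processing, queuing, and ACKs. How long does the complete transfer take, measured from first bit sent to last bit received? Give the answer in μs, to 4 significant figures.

Per-hop transmission t_tx = L/R = 57000/671000000 = 84.9478 μs.
Per-hop propagation t_prop = 12000/300000000 = 40 μs.
Pipeline fill: first packet needs 4·t_tx to clear all hops; remaining 53 packets each add one t_tx.
Total = (4+54-1)·t_tx + 4·t_prop = 57·84.9478 + 4·40 = 5002 μs.

5002 μs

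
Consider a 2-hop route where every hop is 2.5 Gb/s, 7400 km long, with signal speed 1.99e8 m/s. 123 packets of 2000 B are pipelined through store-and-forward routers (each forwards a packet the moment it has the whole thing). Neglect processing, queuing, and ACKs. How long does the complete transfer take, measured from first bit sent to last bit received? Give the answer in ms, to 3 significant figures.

Per-hop transmission t_tx = L/R = 16000/2500000000 = 0.0064 ms.
Per-hop propagation t_prop = 7400000/199000000 = 37.1859 ms.
Pipeline fill: first packet needs 2·t_tx to clear all hops; remaining 122 packets each add one t_tx.
Total = (2+123-1)·t_tx + 2·t_prop = 124·0.0064 + 2·37.1859 = 75.2 ms.

75.2 ms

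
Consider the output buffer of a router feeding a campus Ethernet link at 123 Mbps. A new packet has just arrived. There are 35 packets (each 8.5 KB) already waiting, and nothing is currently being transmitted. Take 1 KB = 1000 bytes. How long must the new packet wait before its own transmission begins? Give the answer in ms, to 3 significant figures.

Each queued packet: L/R = 68000/123000000 = 0.552846 ms.
35 queued → 19.3496 ms.
Queuing delay = 19.3 ms.

19.3 ms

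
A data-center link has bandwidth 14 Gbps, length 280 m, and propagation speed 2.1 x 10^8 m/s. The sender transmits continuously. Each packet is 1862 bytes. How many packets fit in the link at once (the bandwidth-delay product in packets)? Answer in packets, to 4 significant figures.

1.253 packets

Propagation delay = 280 / 210000000 = 1.33333e-06 s.
BDP = R × t_prop = 14000000000 × 1.33333e-06 = 18666.7 bits.
In packets of 14896 bits: 1.253 packets.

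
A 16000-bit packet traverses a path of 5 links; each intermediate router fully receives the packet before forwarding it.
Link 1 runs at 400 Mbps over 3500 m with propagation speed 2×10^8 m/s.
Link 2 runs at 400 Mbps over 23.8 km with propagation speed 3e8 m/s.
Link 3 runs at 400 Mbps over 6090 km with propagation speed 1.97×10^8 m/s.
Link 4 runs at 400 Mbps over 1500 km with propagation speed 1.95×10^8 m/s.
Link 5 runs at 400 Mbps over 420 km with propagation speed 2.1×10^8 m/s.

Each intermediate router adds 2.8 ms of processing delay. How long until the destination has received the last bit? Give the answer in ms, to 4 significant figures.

52.10 ms

Transmission delay per hop = L/R = 16000/400000000 = 0.04 ms; 5 hops → 0.2 ms.
Propagation delays (d/s per hop): 0.0175, 0.0793333, 30.9137, 7.69231, 2 ms; sum = 40.7028 ms.
Processing at 4 router(s): 4 × 2.8 ms = 11.2 ms.
End-to-end = 52.10 ms.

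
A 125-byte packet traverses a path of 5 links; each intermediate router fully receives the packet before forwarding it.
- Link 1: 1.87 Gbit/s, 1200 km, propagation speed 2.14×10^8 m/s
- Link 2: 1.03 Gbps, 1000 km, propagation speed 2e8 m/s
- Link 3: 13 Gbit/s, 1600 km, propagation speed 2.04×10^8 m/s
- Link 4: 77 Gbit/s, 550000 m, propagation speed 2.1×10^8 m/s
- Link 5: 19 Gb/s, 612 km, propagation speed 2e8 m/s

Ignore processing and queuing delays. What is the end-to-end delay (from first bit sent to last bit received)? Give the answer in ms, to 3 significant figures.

24.1 ms

L = 125 × 8 = 1000 bits.
Transmission delays (L/R per hop): 0.000534759, 0.000970874, 7.69231e-05, 1.2987e-05, 5.26316e-05 ms; sum = 0.00164817 ms.
Propagation delays (d/s per hop): 5.60748, 5, 7.84314, 2.61905, 3.06 ms; sum = 24.1297 ms.
End-to-end = 24.1 ms.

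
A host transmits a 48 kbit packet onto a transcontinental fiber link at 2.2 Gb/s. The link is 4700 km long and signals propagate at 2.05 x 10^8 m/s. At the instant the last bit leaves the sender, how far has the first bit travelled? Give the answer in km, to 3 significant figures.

4.47 km

t_tx = L/R = 48000/2200000000 = 2.18182e-05 s.
Distance = s × t_tx = 2.05e+08 × 2.18182e-05 = 4.47 km.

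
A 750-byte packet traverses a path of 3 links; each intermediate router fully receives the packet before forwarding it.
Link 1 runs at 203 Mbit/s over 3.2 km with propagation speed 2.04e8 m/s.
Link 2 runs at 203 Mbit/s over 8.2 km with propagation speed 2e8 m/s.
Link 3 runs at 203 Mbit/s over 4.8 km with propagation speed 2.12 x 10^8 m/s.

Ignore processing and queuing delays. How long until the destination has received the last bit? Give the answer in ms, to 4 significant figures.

0.1680 ms

L = 750 × 8 = 6000 bits.
Transmission delay per hop = L/R = 6000/203000000 = 0.0295567 ms; 3 hops → 0.08867 ms.
Propagation delays (d/s per hop): 0.0156863, 0.041, 0.0226415 ms; sum = 0.0793278 ms.
End-to-end = 0.1680 ms.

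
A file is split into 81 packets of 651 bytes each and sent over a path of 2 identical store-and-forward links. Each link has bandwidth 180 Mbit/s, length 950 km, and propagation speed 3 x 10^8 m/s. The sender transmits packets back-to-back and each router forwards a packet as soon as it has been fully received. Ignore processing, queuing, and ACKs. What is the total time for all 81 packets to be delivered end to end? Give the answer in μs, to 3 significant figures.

8710 μs

Per-hop transmission t_tx = L/R = 5208/180000000 = 28.9333 μs.
Per-hop propagation t_prop = 950000/300000000 = 3166.67 μs.
Pipeline fill: first packet needs 2·t_tx to clear all hops; remaining 80 packets each add one t_tx.
Total = (2+81-1)·t_tx + 2·t_prop = 82·28.9333 + 2·3166.67 = 8710 μs.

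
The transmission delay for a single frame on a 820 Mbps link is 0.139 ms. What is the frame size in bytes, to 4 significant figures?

L = R × t_tx = 820000000 b/s × 0.000139 s = 113980 bits.
In bytes: 113980 / 8 = 14250 bytes.

14250 bytes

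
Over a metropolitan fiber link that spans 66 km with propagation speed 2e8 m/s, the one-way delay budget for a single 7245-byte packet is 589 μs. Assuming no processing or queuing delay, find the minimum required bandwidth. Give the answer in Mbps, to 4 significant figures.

223.8 Mbps

L = 57960 bits.
Propagation delay = 66000 / 200000000 = 330 μs.
Transmission budget = 589 − 330 = 259 μs.
R ≥ L / t_tx = 57960 bits / 0.000259 s = 223.8 Mbps.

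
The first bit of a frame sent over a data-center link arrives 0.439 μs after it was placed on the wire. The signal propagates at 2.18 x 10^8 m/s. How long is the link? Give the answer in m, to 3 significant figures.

95.7 m

d = s × t_prop = 2.18e+08 × 4.39e-07 = 95.7 m.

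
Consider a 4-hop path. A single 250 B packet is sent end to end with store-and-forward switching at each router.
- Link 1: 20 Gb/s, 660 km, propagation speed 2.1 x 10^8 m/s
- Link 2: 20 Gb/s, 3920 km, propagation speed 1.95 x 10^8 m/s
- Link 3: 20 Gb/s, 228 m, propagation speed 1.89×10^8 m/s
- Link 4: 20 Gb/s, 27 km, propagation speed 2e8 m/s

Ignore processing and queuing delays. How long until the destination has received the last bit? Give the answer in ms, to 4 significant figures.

L = 250 × 8 = 2000 bits.
Transmission delay per hop = L/R = 2000/20000000000 = 0.0001 ms; 4 hops → 0.0004 ms.
Propagation delays (d/s per hop): 3.14286, 20.1026, 0.00120635, 0.135 ms; sum = 23.3816 ms.
End-to-end = 23.38 ms.

23.38 ms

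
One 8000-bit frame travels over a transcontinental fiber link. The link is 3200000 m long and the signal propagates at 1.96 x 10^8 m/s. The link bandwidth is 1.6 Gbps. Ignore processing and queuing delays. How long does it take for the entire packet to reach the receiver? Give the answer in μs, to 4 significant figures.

Transmission delay = L/R = 8000 / 1600000000 = 5 μs.
Propagation delay = d/s = 3200000 m / 196000000 m/s = 16326.5 μs.
Total = 16330 μs.

16330 μs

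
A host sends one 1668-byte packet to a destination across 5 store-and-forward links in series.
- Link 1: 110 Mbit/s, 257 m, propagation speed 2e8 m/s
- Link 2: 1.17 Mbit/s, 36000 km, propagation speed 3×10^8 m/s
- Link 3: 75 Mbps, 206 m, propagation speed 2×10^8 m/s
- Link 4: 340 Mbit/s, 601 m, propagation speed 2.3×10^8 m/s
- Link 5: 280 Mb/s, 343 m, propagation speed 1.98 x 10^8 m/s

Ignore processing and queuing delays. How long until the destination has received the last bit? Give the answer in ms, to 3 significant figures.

132 ms

L = 1668 × 8 = 13344 bits.
Transmission delays (L/R per hop): 0.121309, 11.4051, 0.17792, 0.0392471, 0.0476571 ms; sum = 11.7913 ms.
Propagation delays (d/s per hop): 0.001285, 120, 0.00103, 0.00261304, 0.00173232 ms; sum = 120.007 ms.
End-to-end = 132 ms.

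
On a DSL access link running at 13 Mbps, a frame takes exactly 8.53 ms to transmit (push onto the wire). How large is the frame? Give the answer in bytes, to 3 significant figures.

13900 bytes

L = R × t_tx = 13000000 b/s × 0.00853 s = 110890 bits.
In bytes: 110890 / 8 = 13900 bytes.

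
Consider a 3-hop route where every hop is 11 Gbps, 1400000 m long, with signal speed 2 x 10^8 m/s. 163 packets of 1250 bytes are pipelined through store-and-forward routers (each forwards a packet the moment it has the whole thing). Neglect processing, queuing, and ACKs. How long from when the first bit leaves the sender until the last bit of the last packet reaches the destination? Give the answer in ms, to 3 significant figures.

Per-hop transmission t_tx = L/R = 10000/11000000000 = 0.000909091 ms.
Per-hop propagation t_prop = 1400000/200000000 = 7 ms.
Pipeline fill: first packet needs 3·t_tx to clear all hops; remaining 162 packets each add one t_tx.
Total = (3+163-1)·t_tx + 3·t_prop = 165·0.000909091 + 3·7 = 21.2 ms.

21.2 ms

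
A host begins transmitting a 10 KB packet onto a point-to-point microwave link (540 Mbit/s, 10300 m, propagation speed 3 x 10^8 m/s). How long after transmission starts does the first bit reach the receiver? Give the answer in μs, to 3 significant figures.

34.3 μs

First bit experiences only propagation delay: d/s = 10300/300000000 = 34.3 μs.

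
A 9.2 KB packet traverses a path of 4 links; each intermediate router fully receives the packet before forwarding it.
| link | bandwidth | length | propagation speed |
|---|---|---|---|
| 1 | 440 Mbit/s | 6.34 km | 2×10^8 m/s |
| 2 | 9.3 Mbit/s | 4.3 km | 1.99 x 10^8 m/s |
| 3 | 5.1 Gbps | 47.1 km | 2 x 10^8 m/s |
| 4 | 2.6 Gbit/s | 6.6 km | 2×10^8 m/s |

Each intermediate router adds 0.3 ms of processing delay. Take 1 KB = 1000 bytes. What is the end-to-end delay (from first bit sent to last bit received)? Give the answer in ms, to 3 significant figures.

L = 73600 bits.
Transmission delays (L/R per hop): 0.167273, 7.91398, 0.0144314, 0.0283077 ms; sum = 8.12399 ms.
Propagation delays (d/s per hop): 0.0317, 0.021608, 0.2355, 0.033 ms; sum = 0.321808 ms.
Processing at 3 router(s): 3 × 0.3 ms = 0.9 ms.
End-to-end = 9.35 ms.

9.35 ms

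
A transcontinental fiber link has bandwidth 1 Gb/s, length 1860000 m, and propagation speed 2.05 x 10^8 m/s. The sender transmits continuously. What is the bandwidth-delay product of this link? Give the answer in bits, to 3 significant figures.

Propagation delay = 1860000 / 2.05e+08 = 0.00907317 s.
BDP = R × t_prop = 1000000000 × 0.00907317 = 9073170 bits.

9070000 bits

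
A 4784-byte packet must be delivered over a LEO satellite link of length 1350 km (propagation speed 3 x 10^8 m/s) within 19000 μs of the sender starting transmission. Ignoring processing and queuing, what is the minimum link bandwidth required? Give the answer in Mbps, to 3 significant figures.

2.64 Mbps

L = 38272 bits.
Propagation delay = 1350000 / 300000000 = 4500 μs.
Transmission budget = 19000 − 4500 = 14500 μs.
R ≥ L / t_tx = 38272 bits / 0.0145 s = 2.64 Mbps.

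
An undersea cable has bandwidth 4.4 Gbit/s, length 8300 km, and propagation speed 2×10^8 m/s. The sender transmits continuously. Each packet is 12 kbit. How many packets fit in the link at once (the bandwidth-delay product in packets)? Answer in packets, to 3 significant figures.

Propagation delay = 8300000 / 200000000 = 0.0415 s.
BDP = R × t_prop = 4400000000 × 0.0415 = 182600000 bits.
In packets of 12000 bits: 15200 packets.

15200 packets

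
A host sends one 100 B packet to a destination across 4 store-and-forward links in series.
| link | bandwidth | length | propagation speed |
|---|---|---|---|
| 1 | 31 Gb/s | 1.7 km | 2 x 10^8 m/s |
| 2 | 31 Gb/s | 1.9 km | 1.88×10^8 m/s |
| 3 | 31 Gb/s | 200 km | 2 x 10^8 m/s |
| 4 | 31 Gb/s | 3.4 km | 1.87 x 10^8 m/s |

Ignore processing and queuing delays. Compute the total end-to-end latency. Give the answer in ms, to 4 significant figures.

L = 100 × 8 = 800 bits.
Transmission delay per hop = L/R = 800/31000000000 = 2.58065e-05 ms; 4 hops → 0.000103226 ms.
Propagation delays (d/s per hop): 0.0085, 0.0101064, 1, 0.0181818 ms; sum = 1.03679 ms.
End-to-end = 1.037 ms.

1.037 ms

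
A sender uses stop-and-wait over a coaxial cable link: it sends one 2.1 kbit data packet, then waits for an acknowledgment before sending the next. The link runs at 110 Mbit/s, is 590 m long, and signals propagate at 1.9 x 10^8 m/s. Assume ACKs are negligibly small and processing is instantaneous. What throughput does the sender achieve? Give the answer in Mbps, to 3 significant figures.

t_tx = L/R = 2100/110000000 = 1.90909e-05 s.
t_prop = 590/190000000 = 3.10526e-06 s; RTT = 6.21053e-06 s.
Cycle = t_tx + RTT = 2.53014e-05 s.
Throughput = L / cycle = 2100 / 2.53014e-05 = 83.0 Mbps.

83.0 Mbps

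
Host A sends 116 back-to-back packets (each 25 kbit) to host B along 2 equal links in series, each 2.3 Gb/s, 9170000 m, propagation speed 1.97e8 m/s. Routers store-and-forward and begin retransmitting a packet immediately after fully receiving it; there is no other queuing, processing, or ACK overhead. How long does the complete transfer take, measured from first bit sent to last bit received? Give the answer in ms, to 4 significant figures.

Per-hop transmission t_tx = L/R = 25000/2300000000 = 0.0108696 ms.
Per-hop propagation t_prop = 9170000/197000000 = 46.5482 ms.
Pipeline fill: first packet needs 2·t_tx to clear all hops; remaining 115 packets each add one t_tx.
Total = (2+116-1)·t_tx + 2·t_prop = 117·0.0108696 + 2·46.5482 = 94.37 ms.

94.37 ms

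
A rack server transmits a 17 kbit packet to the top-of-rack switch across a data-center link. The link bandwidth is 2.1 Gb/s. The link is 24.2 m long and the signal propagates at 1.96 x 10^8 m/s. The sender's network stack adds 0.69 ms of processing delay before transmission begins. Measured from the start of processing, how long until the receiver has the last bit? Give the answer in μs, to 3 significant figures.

698 μs

L = 17000 bits.
Transmission delay = L/R = 17000 / 2100000000 = 8.09524 μs.
Propagation delay = d/s = 24.2 m / 196000000 m/s = 0.123469 μs.
Plus processing delay 0.69 ms = 690 μs.
Total = 698 μs.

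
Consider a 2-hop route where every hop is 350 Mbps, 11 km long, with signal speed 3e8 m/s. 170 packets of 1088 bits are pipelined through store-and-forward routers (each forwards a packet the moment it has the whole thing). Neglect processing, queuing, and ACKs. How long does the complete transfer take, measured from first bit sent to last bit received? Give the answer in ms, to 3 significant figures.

Per-hop transmission t_tx = L/R = 1088/350000000 = 0.00310857 ms.
Per-hop propagation t_prop = 11000/300000000 = 0.0366667 ms.
Pipeline fill: first packet needs 2·t_tx to clear all hops; remaining 169 packets each add one t_tx.
Total = (2+170-1)·t_tx + 2·t_prop = 171·0.00310857 + 2·0.0366667 = 0.605 ms.

0.605 ms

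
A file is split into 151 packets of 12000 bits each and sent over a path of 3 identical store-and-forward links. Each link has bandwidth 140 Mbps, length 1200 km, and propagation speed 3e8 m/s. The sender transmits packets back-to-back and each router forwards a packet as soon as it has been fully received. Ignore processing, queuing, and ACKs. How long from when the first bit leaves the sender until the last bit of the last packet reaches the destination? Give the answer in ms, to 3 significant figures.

Per-hop transmission t_tx = L/R = 12000/140000000 = 0.0857143 ms.
Per-hop propagation t_prop = 1200000/300000000 = 4 ms.
Pipeline fill: first packet needs 3·t_tx to clear all hops; remaining 150 packets each add one t_tx.
Total = (3+151-1)·t_tx + 3·t_prop = 153·0.0857143 + 3·4 = 25.1 ms.

25.1 ms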